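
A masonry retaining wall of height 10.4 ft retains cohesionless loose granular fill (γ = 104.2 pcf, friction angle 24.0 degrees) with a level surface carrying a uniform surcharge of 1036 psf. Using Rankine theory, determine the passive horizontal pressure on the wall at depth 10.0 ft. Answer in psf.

4930 psf

K_p = (1 + sin φ)/(1 − sin φ) = 2.371.
σ_v = γz + q = 104.2 × 10.0 + 1036 = 2078 psf.
σ_h = K_p σ_v = 2.371 × 2078 = 4927 psf.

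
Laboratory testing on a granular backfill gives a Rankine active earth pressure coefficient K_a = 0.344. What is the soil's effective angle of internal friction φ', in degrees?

29.2°

K_a = tan²(45° − φ/2) ⇒ 45° − φ/2 = arctan(√0.344) = 30.39°.
φ = 2(45° − 30.39°) = 29.22°.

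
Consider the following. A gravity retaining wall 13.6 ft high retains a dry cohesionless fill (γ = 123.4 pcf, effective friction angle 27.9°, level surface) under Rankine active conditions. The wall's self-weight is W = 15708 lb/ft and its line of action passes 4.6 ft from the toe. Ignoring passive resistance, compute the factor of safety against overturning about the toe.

3.85

K_a = tan²(45° − 27.9°/2) = 0.3625.
P_a = ½K_aγH² = 0.5×0.3625×123.4×13.6² = 4136 lb/ft, acting at H/3 = 4.533 ft above the base.
Overturning moment M_o = P_a × H/3 = 4136 × 4.533 = 18750.
Resisting moment M_r = W × 4.6 = 15708 × 4.6 = 72260.
FS_overturning = M_r/M_o = 72260/18750 = 3.853.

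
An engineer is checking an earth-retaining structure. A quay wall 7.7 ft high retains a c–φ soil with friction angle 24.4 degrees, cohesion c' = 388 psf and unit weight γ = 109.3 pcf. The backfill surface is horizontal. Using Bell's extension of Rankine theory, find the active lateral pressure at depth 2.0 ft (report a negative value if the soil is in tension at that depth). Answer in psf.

K_a = (1 − sin φ)/(1 + sin φ) = 0.4153.
σ_a = K_a γ z − 2c√K_a = 0.4153×109.3×2.0 − 2×388×0.6445 = -409.3 psf.

-409 psf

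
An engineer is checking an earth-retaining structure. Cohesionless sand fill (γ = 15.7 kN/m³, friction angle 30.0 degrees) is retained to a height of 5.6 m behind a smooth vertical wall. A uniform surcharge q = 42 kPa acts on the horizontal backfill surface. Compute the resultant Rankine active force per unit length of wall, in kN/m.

160 kN/m

K_a = tan²(45° − φ/2) = 0.3333.
Soil triangle: ½ K_a γ H² = 0.5×0.3333×15.7×5.6² = 82.06 kN/m.
Surcharge rectangle: K_a q H = 0.3333×42×5.6 = 78.40 kN/m.
Total = 82.06 + 78.40 = 160.5 kN/m.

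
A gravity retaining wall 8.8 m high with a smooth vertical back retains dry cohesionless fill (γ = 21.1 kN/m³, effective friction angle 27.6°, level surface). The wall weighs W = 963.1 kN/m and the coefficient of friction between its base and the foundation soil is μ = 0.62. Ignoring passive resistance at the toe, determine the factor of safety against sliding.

1.99

K_a = tan²(45° − 27.6°/2) = 0.3668.
P_a = ½K_aγH² = 0.5×0.3668×21.1×8.8² = 299.7 kN/m, acting at H/3 = 2.933 m above the base.
FS_sliding = μW / P_a = 0.62×963.1 / 299.7 = 1.993.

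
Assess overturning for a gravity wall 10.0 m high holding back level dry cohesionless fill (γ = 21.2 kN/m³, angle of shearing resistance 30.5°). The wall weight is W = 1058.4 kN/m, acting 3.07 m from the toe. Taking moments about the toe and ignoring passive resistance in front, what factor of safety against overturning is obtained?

K_a = tan²(45° − 30.5°/2) = 0.3267.
P_a = ½K_aγH² = 0.5×0.3267×21.2×10.0² = 346.3 kN/m, acting at H/3 = 3.333 m above the base.
Overturning moment M_o = P_a × H/3 = 346.3 × 3.333 = 1154.
Resisting moment M_r = W × 3.07 = 1058.4 × 3.07 = 3249.
FS_overturning = M_r/M_o = 3249/1154 = 2.815.

2.82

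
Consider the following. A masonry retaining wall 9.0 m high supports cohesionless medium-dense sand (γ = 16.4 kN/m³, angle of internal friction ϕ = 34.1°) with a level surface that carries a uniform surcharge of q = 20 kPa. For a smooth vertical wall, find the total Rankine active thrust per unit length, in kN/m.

238 kN/m

K_a = tan²(45° − φ/2) = 0.2815.
Soil triangle: ½ K_a γ H² = 0.5×0.2815×16.4×9.0² = 187.0 kN/m.
Surcharge rectangle: K_a q H = 0.2815×20×9.0 = 50.67 kN/m.
Total = 187.0 + 50.67 = 237.7 kN/m.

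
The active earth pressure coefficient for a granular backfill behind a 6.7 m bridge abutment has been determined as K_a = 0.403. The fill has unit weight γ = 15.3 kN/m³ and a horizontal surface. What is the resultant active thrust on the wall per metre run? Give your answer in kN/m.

138 kN/m

P = ½ K_a γ H² = 0.5 × 0.403 × 15.3 × 6.7² = 138.4 kN/m.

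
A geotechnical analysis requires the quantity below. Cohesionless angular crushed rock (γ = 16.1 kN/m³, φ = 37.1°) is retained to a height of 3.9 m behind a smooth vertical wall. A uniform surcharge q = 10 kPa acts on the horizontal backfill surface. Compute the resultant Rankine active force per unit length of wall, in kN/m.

K_a = tan²(45° − φ/2) = 0.2475.
Soil triangle: ½ K_a γ H² = 0.5×0.2475×16.1×3.9² = 30.30 kN/m.
Surcharge rectangle: K_a q H = 0.2475×10×3.9 = 9.652 kN/m.
Total = 30.30 + 9.652 = 39.96 kN/m.

40.0 kN/m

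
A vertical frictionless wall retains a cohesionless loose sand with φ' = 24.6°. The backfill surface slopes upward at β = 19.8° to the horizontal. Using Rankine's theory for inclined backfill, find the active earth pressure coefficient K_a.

0.556

K_a = cos β · (cos β − √(cos²β − cos²φ)) / (cos β + √(cos²β − cos²φ)).
cos β = 0.9409, cos φ = 0.9092, √(cos²β − cos²φ) = 0.2420.
K_a = 0.9409 × (0.9409 − 0.2420)/(0.9409 + 0.2420) = 0.5559.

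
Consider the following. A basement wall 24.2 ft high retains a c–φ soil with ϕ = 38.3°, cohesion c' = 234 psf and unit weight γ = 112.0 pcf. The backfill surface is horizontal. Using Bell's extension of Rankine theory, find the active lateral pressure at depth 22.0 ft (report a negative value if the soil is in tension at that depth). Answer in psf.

K_a = (1 − sin φ)/(1 + sin φ) = 0.2347.
σ_a = K_a γ z − 2c√K_a = 0.2347×112.0×22.0 − 2×234×0.4845 = 351.6 psf.

352 psf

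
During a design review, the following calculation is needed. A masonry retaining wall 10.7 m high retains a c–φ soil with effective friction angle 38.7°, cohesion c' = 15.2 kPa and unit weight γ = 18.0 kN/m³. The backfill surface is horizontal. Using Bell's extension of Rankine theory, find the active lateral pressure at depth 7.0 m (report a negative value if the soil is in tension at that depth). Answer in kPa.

14.5 kPa

K_a = (1 − sin φ)/(1 + sin φ) = 0.2306.
σ_a = K_a γ z − 2c√K_a = 0.2306×18.0×7.0 − 2×15.2×0.4802 = 14.46 kPa.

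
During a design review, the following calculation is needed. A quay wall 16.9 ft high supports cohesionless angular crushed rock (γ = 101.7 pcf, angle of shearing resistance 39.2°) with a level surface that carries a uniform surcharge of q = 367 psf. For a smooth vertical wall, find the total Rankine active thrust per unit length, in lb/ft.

K_a = tan²(45° − φ/2) = 0.2255.
Soil triangle: ½ K_a γ H² = 0.5×0.2255×101.7×16.9² = 3275 lb/ft.
Surcharge rectangle: K_a q H = 0.2255×367×16.9 = 1398 lb/ft.
Total = 3275 + 1398 = 4673 lb/ft.

4670 lb/ft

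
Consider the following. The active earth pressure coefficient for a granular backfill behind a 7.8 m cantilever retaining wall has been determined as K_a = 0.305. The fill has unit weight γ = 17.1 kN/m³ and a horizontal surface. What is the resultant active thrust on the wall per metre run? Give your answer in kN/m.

P = ½ K_a γ H² = 0.5 × 0.305 × 17.1 × 7.8² = 158.7 kN/m.

159 kN/m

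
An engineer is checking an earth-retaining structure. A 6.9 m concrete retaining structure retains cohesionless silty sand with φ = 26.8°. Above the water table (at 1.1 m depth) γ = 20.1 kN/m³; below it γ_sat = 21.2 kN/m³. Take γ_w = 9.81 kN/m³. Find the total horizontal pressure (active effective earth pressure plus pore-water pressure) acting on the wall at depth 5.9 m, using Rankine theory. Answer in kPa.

K_a = (1 − sin φ)/(1 + sin φ) = 0.3785.
γ' = 21.2 − 9.81 = 11.39 kN/m³.
Effective vertical stress at 5.9 m: σ'_v = 20.1×1.1 + 11.39×4.80 = 76.78 kPa.
σ'_h = K_a σ'_v = 0.3785 × 76.78 = 29.06 kPa; u = γ_w × 4.80 = 47.09 kPa.
Total σ_h = 29.06 + 47.09 = 76.15 kPa.

76.1 kPa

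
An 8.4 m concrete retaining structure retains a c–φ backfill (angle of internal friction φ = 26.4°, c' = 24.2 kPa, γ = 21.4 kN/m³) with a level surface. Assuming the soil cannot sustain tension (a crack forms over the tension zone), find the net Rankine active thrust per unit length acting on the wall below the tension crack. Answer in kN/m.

92.9 kN/m

K_a = 0.3844; √K_a = 0.6200.
Tension-crack depth z_c = 2c/(γ√K_a) = 2×24.2/(21.4×0.6200) = 3.648 m.
σ_a at base = K_a γ H − 2c√K_a = 0.3844×21.4×8.4 − 2×24.2×0.6200 = 39.10 kPa.
P_a = ½ × 39.10 × (H − z_c) = 0.5×39.10×4.752 = 92.90 kN/m.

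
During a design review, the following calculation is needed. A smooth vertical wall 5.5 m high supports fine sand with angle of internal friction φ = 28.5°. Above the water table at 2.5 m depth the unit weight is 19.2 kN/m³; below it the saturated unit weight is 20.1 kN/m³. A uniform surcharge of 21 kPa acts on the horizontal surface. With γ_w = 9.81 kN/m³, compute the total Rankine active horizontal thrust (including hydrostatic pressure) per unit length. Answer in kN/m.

174 kN/m

K_a = tan²(45° − φ/2) = 0.3540.
γ' = 20.1 − 9.81 = 10.29 kN/m³. h₂ = H − d_w = 3.0 m.
σ'_h: at surface K_a·q = 7.433; at WT K_a(q+γd_w) = 24.42; at base K_a(q+γd_w+γ'h₂) = 35.35 kPa.
P₁ = ½(7.433+24.42)×2.5 = 39.82; P₂ = ½(24.42+35.35)×3.0 = 89.66; P_w = ½γ_w h₂² = 44.14.
Total = 39.82+89.66+44.14 = 173.6 kN/m.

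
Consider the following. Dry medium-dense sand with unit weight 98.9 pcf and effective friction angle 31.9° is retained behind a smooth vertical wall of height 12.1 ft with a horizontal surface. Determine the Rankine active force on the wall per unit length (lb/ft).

K_a = tan²(45° − φ/2) = 0.3085.
P_a = ½ K_a γ H² = 0.5 × 0.3085 × 98.9 × 12.1² = 2234 lb/ft.

2230 lb/ft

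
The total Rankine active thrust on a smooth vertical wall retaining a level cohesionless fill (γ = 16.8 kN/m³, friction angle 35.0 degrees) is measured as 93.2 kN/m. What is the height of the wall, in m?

6.40 m

K_a = 0.2710. P_a = ½ K_a γ H² ⇒ H = √(2P_a/(K_a γ)).
H = √(2×93.2/(0.2710×16.8)) = 6.399 m.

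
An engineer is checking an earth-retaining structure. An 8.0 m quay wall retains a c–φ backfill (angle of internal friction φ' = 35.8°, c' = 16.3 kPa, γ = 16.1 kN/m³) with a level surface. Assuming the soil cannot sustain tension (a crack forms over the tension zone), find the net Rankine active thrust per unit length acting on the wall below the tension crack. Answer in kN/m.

34.5 kN/m

K_a = 0.2619; √K_a = 0.5117.
Tension-crack depth z_c = 2c/(γ√K_a) = 2×16.3/(16.1×0.5117) = 3.957 m.
σ_a at base = K_a γ H − 2c√K_a = 0.2619×16.1×8.0 − 2×16.3×0.5117 = 17.05 kPa.
P_a = ½ × 17.05 × (H − z_c) = 0.5×17.05×4.043 = 34.46 kN/m.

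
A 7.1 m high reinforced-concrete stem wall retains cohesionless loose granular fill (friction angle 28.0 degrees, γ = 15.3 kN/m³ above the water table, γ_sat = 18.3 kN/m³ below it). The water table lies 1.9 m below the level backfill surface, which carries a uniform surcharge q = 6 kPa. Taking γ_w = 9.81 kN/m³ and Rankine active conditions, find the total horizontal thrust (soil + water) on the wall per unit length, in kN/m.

254 kN/m

K_a = tan²(45° − φ/2) = 0.3610.
γ' = 18.3 − 9.81 = 8.490 kN/m³. h₂ = H − d_w = 5.2 m.
σ'_h: at surface K_a·q = 2.166; at WT K_a(q+γd_w) = 12.66; at base K_a(q+γd_w+γ'h₂) = 28.60 kPa.
P₁ = ½(2.166+12.66)×1.9 = 14.09; P₂ = ½(12.66+28.60)×5.2 = 107.3; P_w = ½γ_w h₂² = 132.6.
Total = 14.09+107.3+132.6 = 254.0 kN/m.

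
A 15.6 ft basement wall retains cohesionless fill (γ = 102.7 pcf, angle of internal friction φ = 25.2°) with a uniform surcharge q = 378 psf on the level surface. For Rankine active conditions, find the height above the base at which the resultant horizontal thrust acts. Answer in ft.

K_a = 0.4027.
Triangular part P₁ = ½K_aγH² = 5033 at H/3 = 5.200 ft; rectangular part P₂ = K_a q H = 2375 at H/2 = 7.800 ft.
ȳ = (P₁·5.200 + P₂·7.800)/(P₁+P₂) = 6.034 ft.

6.03 ft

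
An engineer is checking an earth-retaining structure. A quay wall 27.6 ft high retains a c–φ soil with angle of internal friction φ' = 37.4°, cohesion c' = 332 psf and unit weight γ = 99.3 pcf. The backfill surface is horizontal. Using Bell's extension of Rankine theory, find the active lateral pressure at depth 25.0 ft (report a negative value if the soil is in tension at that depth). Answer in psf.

K_a = (1 − sin φ)/(1 + sin φ) = 0.2443.
σ_a = K_a γ z − 2c√K_a = 0.2443×99.3×25.0 − 2×332×0.4942 = 278.2 psf.

278 psf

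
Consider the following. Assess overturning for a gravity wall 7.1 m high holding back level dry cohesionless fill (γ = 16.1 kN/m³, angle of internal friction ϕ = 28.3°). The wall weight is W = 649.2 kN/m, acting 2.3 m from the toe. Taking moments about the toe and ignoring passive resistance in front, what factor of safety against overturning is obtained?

K_a = tan²(45° − 28.3°/2) = 0.3568.
P_a = ½K_aγH² = 0.5×0.3568×16.1×7.1² = 144.8 kN/m, acting at H/3 = 2.367 m above the base.
Overturning moment M_o = P_a × H/3 = 144.8 × 2.367 = 342.6.
Resisting moment M_r = W × 2.3 = 649.2 × 2.3 = 1493.
FS_overturning = M_r/M_o = 1493/342.6 = 4.358.

4.36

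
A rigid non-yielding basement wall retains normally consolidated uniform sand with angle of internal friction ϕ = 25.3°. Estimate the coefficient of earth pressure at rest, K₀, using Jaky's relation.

K₀ = 1 − sin φ' = 1 − sin 25.3° = 0.5726.

0.573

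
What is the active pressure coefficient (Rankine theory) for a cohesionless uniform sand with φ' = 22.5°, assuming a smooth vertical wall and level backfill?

0.446

K_a = (1 − sin φ)/(1 + sin φ) = (1 − sin 22.5°)/(1 + sin 22.5°) = 0.4465.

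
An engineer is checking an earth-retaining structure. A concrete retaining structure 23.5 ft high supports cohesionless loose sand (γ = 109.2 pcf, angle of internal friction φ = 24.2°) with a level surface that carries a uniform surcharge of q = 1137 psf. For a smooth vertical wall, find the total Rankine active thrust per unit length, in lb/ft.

23800 lb/ft

K_a = tan²(45° − φ/2) = 0.4185.
Soil triangle: ½ K_a γ H² = 0.5×0.4185×109.2×23.5² = 12620 lb/ft.
Surcharge rectangle: K_a q H = 0.4185×1137×23.5 = 11180 lb/ft.
Total = 12620 + 11180 = 23800 lb/ft.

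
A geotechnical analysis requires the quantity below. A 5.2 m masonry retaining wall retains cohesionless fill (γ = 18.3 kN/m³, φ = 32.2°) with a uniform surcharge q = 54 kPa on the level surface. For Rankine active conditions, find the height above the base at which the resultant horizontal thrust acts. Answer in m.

2.19 m

K_a = 0.3047.
Triangular part P₁ = ½K_aγH² = 75.40 at H/3 = 1.733 m; rectangular part P₂ = K_a q H = 85.57 at H/2 = 2.600 m.
ȳ = (P₁·1.733 + P₂·2.600)/(P₁+P₂) = 2.194 m.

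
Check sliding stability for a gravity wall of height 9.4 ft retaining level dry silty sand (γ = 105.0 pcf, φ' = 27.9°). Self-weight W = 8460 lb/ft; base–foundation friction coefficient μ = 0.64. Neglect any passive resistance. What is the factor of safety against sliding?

K_a = tan²(45° − 27.9°/2) = 0.3625.
P_a = ½K_aγH² = 0.5×0.3625×105.0×9.4² = 1681 lb/ft, acting at H/3 = 3.133 ft above the base.
FS_sliding = μW / P_a = 0.64×8460 / 1681 = 3.220.

3.22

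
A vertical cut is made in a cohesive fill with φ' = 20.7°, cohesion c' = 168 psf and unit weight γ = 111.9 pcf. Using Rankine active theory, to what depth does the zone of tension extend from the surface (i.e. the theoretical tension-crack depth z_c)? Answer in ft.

K_a = tan²(45° − 20.7°/2) = 0.4777; √K_a = 0.6911.
The active pressure is zero where K_a γ z = 2c√K_a, so z_c = 2c/(γ√K_a) = 2×168/(111.9×0.6911) = 4.345 ft.

4.34 ft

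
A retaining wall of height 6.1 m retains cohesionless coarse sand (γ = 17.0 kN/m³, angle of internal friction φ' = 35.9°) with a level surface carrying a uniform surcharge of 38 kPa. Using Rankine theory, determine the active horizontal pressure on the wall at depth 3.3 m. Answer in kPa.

24.5 kPa

K_a = (1 − sin φ)/(1 + sin φ) = 0.2607.
σ_v = γz + q = 17.0 × 3.3 + 38 = 94.10 kPa.
σ_h = K_a σ_v = 0.2607 × 94.10 = 24.54 kPa.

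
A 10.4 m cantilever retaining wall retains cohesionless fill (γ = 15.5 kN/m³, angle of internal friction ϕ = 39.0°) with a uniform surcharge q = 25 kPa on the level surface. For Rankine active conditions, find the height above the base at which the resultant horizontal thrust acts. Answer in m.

3.88 m

K_a = 0.2275.
Triangular part P₁ = ½K_aγH² = 190.7 at H/3 = 3.467 m; rectangular part P₂ = K_a q H = 59.15 at H/2 = 5.200 m.
ȳ = (P₁·3.467 + P₂·5.200)/(P₁+P₂) = 3.877 m.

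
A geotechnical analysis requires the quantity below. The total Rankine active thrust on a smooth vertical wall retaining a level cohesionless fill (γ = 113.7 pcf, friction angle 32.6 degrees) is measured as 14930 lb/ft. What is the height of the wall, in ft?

29.6 ft

K_a = 0.2997. P_a = ½ K_a γ H² ⇒ H = √(2P_a/(K_a γ)).
H = √(2×14930/(0.2997×113.7)) = 29.60 ft.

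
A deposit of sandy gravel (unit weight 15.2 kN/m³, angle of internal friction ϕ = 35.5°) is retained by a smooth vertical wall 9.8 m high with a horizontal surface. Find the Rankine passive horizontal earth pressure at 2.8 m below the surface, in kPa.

160 kPa

K_p = (1 + sin φ)/(1 − sin φ) = 3.770.
σ_h = K_p γ z = 3.770 × 15.2 × 2.8 = 160.4 kPa.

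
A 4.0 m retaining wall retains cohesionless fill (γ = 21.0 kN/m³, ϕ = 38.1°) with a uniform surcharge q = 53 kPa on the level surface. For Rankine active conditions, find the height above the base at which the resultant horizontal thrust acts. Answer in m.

1.71 m

K_a = 0.2368.
Triangular part P₁ = ½K_aγH² = 39.79 at H/3 = 1.333 m; rectangular part P₂ = K_a q H = 50.21 at H/2 = 2.000 m.
ȳ = (P₁·1.333 + P₂·2.000)/(P₁+P₂) = 1.705 m.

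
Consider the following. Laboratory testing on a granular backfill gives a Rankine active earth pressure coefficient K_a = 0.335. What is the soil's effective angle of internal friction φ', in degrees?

K_a = tan²(45° − φ/2) ⇒ 45° − φ/2 = arctan(√0.335) = 30.06°.
φ = 2(45° − 30.06°) = 29.88°.

29.9°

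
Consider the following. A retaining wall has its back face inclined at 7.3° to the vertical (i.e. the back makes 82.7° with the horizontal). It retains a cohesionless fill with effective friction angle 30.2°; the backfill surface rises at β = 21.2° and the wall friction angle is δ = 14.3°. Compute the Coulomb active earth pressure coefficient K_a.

K_a = sin²(α+φ) / [sin²α · sin(α−δ) · (1 + √{sin(φ+δ)sin(φ−β) / (sin(α−δ)sin(α+β))})²].
With α = 82.7°, φ = 30.2°, δ = 14.3°, β = 21.2°: K_a = 0.5101.

0.510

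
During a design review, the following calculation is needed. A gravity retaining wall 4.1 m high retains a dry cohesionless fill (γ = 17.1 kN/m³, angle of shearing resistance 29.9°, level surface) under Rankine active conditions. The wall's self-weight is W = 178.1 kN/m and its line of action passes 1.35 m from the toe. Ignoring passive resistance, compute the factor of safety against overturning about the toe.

K_a = tan²(45° − 29.9°/2) = 0.3347.
P_a = ½K_aγH² = 0.5×0.3347×17.1×4.1² = 48.10 kN/m, acting at H/3 = 1.367 m above the base.
Overturning moment M_o = P_a × H/3 = 48.10 × 1.367 = 65.74.
Resisting moment M_r = W × 1.35 = 178.1 × 1.35 = 240.4.
FS_overturning = M_r/M_o = 240.4/65.74 = 3.657.

3.66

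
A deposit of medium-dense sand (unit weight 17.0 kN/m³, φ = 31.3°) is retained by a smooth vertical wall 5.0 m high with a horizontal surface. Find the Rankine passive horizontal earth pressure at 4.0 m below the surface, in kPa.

215 kPa

K_p = (1 + sin φ)/(1 − sin φ) = 3.162.
σ_h = K_p γ z = 3.162 × 17.0 × 4.0 = 215.0 kPa.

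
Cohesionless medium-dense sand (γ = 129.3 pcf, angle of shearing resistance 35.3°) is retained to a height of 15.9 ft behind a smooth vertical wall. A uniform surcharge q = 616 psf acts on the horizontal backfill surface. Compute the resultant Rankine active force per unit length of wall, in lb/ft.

6990 lb/ft

K_a = tan²(45° − φ/2) = 0.2675.
Soil triangle: ½ K_a γ H² = 0.5×0.2675×129.3×15.9² = 4373 lb/ft.
Surcharge rectangle: K_a q H = 0.2675×616×15.9 = 2620 lb/ft.
Total = 4373 + 2620 = 6993 lb/ft.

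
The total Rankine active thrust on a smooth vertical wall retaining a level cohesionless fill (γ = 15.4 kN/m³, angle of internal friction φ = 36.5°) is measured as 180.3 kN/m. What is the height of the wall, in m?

9.60 m

K_a = 0.2541. P_a = ½ K_a γ H² ⇒ H = √(2P_a/(K_a γ)).
H = √(2×180.3/(0.2541×15.4)) = 9.600 m.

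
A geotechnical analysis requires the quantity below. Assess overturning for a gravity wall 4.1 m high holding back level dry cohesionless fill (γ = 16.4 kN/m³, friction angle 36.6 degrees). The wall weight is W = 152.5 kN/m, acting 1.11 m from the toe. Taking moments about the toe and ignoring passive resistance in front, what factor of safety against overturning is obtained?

K_a = tan²(45° − 36.6°/2) = 0.2530.
P_a = ½K_aγH² = 0.5×0.2530×16.4×4.1² = 34.87 kN/m, acting at H/3 = 1.367 m above the base.
Overturning moment M_o = P_a × H/3 = 34.87 × 1.367 = 47.65.
Resisting moment M_r = W × 1.11 = 152.5 × 1.11 = 169.3.
FS_overturning = M_r/M_o = 169.3/47.65 = 3.552.

3.55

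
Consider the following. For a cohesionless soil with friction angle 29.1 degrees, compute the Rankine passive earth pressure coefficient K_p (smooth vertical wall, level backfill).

2.89

K_p = (1 + sin φ)/(1 − sin φ) = tan²(45° + 29.1°/2) = 2.894.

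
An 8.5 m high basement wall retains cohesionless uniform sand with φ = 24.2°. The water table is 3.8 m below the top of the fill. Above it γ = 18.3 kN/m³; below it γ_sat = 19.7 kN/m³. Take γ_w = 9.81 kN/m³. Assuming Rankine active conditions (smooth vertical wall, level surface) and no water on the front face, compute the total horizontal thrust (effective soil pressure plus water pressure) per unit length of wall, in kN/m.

K_a = tan²(45° − φ/2) = 0.4185.
γ' = 19.7 − 9.81 = 9.890 kN/m³. Depth below WT = 4.7 m.
σ'_h at WT = K_a γ d_w = 29.10 kPa; at base = 29.10 + K_a γ' × 4.7 = 48.56 kPa.
P₁ (0–3.8 m) = ½×29.10×3.8 = 55.30. P₂ (3.8–8.5 m) = ½(29.10+48.56)×4.7 = 182.5.
P_w = ½ γ_w h₂² = 0.5×9.81×4.7² = 108.4. Total = 55.30+182.5+108.4 = 346.2 kN/m.

346 kN/m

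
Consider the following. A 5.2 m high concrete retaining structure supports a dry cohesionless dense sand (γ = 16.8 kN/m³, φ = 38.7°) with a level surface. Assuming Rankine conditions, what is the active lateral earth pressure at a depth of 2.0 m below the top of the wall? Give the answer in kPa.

K_a = (1 − sin φ)/(1 + sin φ) = 0.2306.
σ_h = K_a γ z = 0.2306 × 16.8 × 2.0 = 7.748 kPa.

7.75 kPa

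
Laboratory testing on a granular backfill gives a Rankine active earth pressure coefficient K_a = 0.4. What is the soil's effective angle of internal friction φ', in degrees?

25.4°

K_a = tan²(45° − φ/2) ⇒ 45° − φ/2 = arctan(√0.4) = 32.31°.
φ = 2(45° − 32.31°) = 25.38°.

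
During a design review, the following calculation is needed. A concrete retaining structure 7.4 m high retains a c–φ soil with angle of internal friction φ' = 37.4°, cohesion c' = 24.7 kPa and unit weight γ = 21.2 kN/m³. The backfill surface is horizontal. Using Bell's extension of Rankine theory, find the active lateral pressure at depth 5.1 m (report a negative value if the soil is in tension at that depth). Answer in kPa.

K_a = (1 − sin φ)/(1 + sin φ) = 0.2443.
σ_a = K_a γ z − 2c√K_a = 0.2443×21.2×5.1 − 2×24.7×0.4942 = 1.995 kPa.

1.99 kPa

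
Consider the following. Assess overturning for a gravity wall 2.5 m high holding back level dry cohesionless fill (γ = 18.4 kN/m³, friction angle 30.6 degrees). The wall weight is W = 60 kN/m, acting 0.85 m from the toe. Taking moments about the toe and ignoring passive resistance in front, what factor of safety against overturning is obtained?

3.27

K_a = tan²(45° − 30.6°/2) = 0.3253.
P_a = ½K_aγH² = 0.5×0.3253×18.4×2.5² = 18.71 kN/m, acting at H/3 = 0.8333 m above the base.
Overturning moment M_o = P_a × H/3 = 18.71 × 0.8333 = 15.59.
Resisting moment M_r = W × 0.85 = 60 × 0.85 = 51.00.
FS_overturning = M_r/M_o = 51.00/15.59 = 3.271.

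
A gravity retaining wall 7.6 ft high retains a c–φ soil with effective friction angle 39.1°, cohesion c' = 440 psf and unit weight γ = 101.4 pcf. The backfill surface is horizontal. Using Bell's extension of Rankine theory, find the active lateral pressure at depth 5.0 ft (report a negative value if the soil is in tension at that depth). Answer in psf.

-304 psf

K_a = (1 − sin φ)/(1 + sin φ) = 0.2265.
σ_a = K_a γ z − 2c√K_a = 0.2265×101.4×5.0 − 2×440×0.4759 = -304.0 psf.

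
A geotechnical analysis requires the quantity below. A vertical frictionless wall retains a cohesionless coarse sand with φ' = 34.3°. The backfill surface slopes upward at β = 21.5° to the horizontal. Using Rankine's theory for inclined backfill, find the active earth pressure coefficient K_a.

K_a = cos β · (cos β − √(cos²β − cos²φ)) / (cos β + √(cos²β − cos²φ)).
cos β = 0.9304, cos φ = 0.8261, √(cos²β − cos²φ) = 0.4281.
K_a = 0.9304 × (0.9304 − 0.4281)/(0.9304 + 0.4281) = 0.3441.

0.344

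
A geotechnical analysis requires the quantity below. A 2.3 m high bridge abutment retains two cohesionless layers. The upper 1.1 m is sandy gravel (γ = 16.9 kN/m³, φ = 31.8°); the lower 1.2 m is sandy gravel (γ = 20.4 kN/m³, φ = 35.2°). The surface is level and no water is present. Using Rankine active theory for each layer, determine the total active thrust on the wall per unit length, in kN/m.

K_a1 = tan²(45°−31.8°/2) = 0.3098; K_a2 = tan²(45°−35.2°/2) = 0.2687.
Layer 1: σ at base = K_a1 γ₁ h₁ = 5.759 kPa; P₁ = ½×5.759×1.1 = 3.168.
Layer 2: σ_v at top = γ₁h₁ = 18.59; σ_h top = K_a2×18.59 = 4.995; σ_h base = K_a2×(18.59+20.4×1.2) = 11.57.
P₂ = ½(4.995+11.57)×1.2 = 9.940. Total P_a = 3.168+9.940 = 13.11 kN/m.

13.1 kN/m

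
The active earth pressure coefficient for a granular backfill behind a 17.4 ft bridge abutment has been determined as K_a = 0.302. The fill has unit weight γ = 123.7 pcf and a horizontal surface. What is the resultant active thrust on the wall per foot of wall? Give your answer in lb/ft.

P = ½ K_a γ H² = 0.5 × 0.302 × 123.7 × 17.4² = 5655 lb/ft.

5660 lb/ft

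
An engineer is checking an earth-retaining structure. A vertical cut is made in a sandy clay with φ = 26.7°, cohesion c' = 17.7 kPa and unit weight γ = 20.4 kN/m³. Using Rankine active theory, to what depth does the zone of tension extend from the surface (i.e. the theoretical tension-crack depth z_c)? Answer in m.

K_a = tan²(45° − 26.7°/2) = 0.3800; √K_a = 0.6164.
The active pressure is zero where K_a γ z = 2c√K_a, so z_c = 2c/(γ√K_a) = 2×17.7/(20.4×0.6164) = 2.815 m.

2.82 m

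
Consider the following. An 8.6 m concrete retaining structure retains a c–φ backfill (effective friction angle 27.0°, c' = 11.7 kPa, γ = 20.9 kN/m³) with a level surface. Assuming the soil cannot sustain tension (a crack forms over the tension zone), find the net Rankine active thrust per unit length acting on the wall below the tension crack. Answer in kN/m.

K_a = 0.3755; √K_a = 0.6128.
Tension-crack depth z_c = 2c/(γ√K_a) = 2×11.7/(20.9×0.6128) = 1.827 m.
σ_a at base = K_a γ H − 2c√K_a = 0.3755×20.9×8.6 − 2×11.7×0.6128 = 53.16 kPa.
P_a = ½ × 53.16 × (H − z_c) = 0.5×53.16×6.773 = 180.0 kN/m.

180 kN/m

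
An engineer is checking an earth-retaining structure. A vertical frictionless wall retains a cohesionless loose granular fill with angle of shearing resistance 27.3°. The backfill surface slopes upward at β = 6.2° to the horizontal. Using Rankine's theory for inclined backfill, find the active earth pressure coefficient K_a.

0.379

K_a = cos β · (cos β − √(cos²β − cos²φ)) / (cos β + √(cos²β − cos²φ)).
cos β = 0.9942, cos φ = 0.8886, √(cos²β − cos²φ) = 0.4458.
K_a = 0.9942 × (0.9942 − 0.4458)/(0.9942 + 0.4458) = 0.3786.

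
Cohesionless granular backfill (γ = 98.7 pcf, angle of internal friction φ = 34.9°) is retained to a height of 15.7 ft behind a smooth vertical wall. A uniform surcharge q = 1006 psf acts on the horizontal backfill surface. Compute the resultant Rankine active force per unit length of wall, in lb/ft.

K_a = tan²(45° − φ/2) = 0.2721.
Soil triangle: ½ K_a γ H² = 0.5×0.2721×98.7×15.7² = 3310 lb/ft.
Surcharge rectangle: K_a q H = 0.2721×1006×15.7 = 4298 lb/ft.
Total = 3310 + 4298 = 7609 lb/ft.

7610 lb/ft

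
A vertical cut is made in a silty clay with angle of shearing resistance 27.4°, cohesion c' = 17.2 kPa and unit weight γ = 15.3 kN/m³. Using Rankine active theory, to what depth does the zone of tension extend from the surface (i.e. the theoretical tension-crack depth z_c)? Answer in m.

3.70 m

K_a = tan²(45° − 27.4°/2) = 0.3697; √K_a = 0.6080.
The active pressure is zero where K_a γ z = 2c√K_a, so z_c = 2c/(γ√K_a) = 2×17.2/(15.3×0.6080) = 3.698 m.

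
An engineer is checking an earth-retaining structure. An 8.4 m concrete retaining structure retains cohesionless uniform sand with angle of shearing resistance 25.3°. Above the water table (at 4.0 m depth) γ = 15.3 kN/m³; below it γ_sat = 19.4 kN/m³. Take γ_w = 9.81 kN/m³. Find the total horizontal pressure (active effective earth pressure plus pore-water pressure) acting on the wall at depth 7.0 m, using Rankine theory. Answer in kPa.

65.5 kPa

K_a = (1 − sin φ)/(1 + sin φ) = 0.4012.
γ' = 19.4 − 9.81 = 9.590 kN/m³.
Effective vertical stress at 7.0 m: σ'_v = 15.3×4.0 + 9.590×3.00 = 89.97 kPa.
σ'_h = K_a σ'_v = 0.4012 × 89.97 = 36.10 kPa; u = γ_w × 3.00 = 29.43 kPa.
Total σ_h = 36.10 + 29.43 = 65.53 kPa.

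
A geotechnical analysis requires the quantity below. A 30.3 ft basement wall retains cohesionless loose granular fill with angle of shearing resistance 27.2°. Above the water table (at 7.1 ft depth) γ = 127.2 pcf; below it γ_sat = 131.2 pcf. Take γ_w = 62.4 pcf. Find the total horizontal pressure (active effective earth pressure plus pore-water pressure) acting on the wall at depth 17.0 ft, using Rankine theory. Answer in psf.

1210 psf

K_a = (1 − sin φ)/(1 + sin φ) = 0.3726.
γ' = 131.2 − 62.4 = 68.80 pcf.
Effective vertical stress at 17.0 ft: σ'_v = 127.2×7.1 + 68.80×9.90 = 1584 psf.
σ'_h = K_a σ'_v = 0.3726 × 1584 = 590.3 psf; u = γ_w × 9.90 = 617.8 psf.
Total σ_h = 590.3 + 617.8 = 1208 psf.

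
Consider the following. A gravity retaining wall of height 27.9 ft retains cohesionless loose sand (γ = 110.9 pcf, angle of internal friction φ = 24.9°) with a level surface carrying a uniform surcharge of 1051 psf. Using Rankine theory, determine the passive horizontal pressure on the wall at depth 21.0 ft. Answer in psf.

K_p = (1 + sin φ)/(1 − sin φ) = 2.454.
σ_v = γz + q = 110.9 × 21.0 + 1051 = 3380 psf.
σ_h = K_p σ_v = 2.454 × 3380 = 8296 psf.

8300 psf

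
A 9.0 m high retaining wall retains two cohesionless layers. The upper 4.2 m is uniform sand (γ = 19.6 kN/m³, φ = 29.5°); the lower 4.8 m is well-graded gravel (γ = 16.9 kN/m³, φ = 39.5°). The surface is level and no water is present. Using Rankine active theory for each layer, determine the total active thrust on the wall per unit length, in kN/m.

K_a1 = tan²(45°−29.5°/2) = 0.3401; K_a2 = tan²(45°−39.5°/2) = 0.2224.
Layer 1: σ at base = K_a1 γ₁ h₁ = 28.00 kPa; P₁ = ½×28.00×4.2 = 58.79.
Layer 2: σ_v at top = γ₁h₁ = 82.32; σ_h top = K_a2×82.32 = 18.31; σ_h base = K_a2×(82.32+16.9×4.8) = 36.35.
P₂ = ½(18.31+36.35)×4.8 = 131.2. Total P_a = 58.79+131.2 = 190.0 kN/m.

190 kN/m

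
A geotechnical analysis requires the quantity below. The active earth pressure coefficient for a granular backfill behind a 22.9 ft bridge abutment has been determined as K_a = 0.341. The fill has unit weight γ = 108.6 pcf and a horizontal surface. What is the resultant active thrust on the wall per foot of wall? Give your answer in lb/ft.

9710 lb/ft

P = ½ K_a γ H² = 0.5 × 0.341 × 108.6 × 22.9² = 9710 lb/ft.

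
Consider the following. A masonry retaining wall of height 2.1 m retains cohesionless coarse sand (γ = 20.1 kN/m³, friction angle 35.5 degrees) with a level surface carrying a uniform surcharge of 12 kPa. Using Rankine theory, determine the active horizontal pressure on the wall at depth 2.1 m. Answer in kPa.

14.4 kPa

K_a = (1 − sin φ)/(1 + sin φ) = 0.2653.
σ_v = γz + q = 20.1 × 2.1 + 12 = 54.21 kPa.
σ_h = K_a σ_v = 0.2653 × 54.21 = 14.38 kPa.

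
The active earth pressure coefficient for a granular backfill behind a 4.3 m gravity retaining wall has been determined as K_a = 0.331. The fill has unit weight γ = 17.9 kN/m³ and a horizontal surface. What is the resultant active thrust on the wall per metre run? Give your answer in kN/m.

54.8 kN/m

P = ½ K_a γ H² = 0.5 × 0.331 × 17.9 × 4.3² = 54.78 kN/m.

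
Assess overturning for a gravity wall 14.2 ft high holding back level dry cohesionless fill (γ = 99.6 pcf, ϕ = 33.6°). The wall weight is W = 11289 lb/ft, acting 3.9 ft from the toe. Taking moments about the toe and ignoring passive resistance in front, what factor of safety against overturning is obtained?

3.22

K_a = tan²(45° − 33.6°/2) = 0.2875.
P_a = ½K_aγH² = 0.5×0.2875×99.6×14.2² = 2887 lb/ft, acting at H/3 = 4.733 ft above the base.
Overturning moment M_o = P_a × H/3 = 2887 × 4.733 = 13670.
Resisting moment M_r = W × 3.9 = 11289 × 3.9 = 44030.
FS_overturning = M_r/M_o = 44030/13670 = 3.222.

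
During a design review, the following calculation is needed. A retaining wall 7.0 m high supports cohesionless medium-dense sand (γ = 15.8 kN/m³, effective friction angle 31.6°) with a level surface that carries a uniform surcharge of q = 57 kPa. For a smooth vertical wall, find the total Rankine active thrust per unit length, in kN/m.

246 kN/m

K_a = tan²(45° − φ/2) = 0.3123.
Soil triangle: ½ K_a γ H² = 0.5×0.3123×15.8×7.0² = 120.9 kN/m.
Surcharge rectangle: K_a q H = 0.3123×57×7.0 = 124.6 kN/m.
Total = 120.9 + 124.6 = 245.5 kN/m.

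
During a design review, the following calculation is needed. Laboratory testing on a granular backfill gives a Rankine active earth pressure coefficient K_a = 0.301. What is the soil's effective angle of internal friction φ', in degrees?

K_a = tan²(45° − φ/2) ⇒ 45° − φ/2 = arctan(√0.301) = 28.75°.
φ = 2(45° − 28.75°) = 32.50°.

32.5°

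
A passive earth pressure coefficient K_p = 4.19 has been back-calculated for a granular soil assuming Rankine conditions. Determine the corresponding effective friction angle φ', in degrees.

37.9°

K_p = (1+sin φ)/(1−sin φ) ⇒ sin φ = (K_p − 1)/(K_p + 1) = 0.6146.
φ = arcsin(0.6146) = 37.93°.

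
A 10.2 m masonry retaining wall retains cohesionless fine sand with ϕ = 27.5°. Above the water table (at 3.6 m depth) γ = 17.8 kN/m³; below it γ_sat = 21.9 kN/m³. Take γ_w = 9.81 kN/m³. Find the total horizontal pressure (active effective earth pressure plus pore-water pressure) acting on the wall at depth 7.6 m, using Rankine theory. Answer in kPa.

80.6 kPa

K_a = (1 − sin φ)/(1 + sin φ) = 0.3682.
γ' = 21.9 − 9.81 = 12.09 kN/m³.
Effective vertical stress at 7.6 m: σ'_v = 17.8×3.6 + 12.09×4.00 = 112.4 kPa.
σ'_h = K_a σ'_v = 0.3682 × 112.4 = 41.40 kPa; u = γ_w × 4.00 = 39.24 kPa.
Total σ_h = 41.40 + 39.24 = 80.64 kPa.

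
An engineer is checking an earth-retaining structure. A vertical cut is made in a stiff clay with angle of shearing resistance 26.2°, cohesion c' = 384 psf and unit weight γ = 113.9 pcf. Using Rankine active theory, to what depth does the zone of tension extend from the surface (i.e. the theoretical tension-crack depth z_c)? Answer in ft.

K_a = tan²(45° − 26.2°/2) = 0.3874; √K_a = 0.6224.
The active pressure is zero where K_a γ z = 2c√K_a, so z_c = 2c/(γ√K_a) = 2×384/(113.9×0.6224) = 10.83 ft.

10.8 ft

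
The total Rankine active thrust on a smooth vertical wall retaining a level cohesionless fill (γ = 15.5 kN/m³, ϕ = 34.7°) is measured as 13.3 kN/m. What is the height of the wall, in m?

K_a = 0.2745. P_a = ½ K_a γ H² ⇒ H = √(2P_a/(K_a γ)).
H = √(2×13.3/(0.2745×15.5)) = 2.501 m.

2.50 m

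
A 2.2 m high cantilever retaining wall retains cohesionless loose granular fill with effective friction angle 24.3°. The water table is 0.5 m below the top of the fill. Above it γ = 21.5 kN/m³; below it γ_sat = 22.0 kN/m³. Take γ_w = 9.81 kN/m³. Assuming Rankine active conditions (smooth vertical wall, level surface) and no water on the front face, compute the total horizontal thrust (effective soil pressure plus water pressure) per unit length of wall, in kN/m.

K_a = tan²(45° − φ/2) = 0.4169.
γ' = 22.0 − 9.81 = 12.19 kN/m³. Depth below WT = 1.7 m.
σ'_h at WT = K_a γ d_w = 4.482 kPa; at base = 4.482 + K_a γ' × 1.7 = 13.12 kPa.
P₁ (0–0.5 m) = ½×4.482×0.5 = 1.120. P₂ (0.5–2.2 m) = ½(4.482+13.12)×1.7 = 14.96.
P_w = ½ γ_w h₂² = 0.5×9.81×1.7² = 14.18. Total = 1.120+14.96+14.18 = 30.26 kN/m.

30.3 kN/m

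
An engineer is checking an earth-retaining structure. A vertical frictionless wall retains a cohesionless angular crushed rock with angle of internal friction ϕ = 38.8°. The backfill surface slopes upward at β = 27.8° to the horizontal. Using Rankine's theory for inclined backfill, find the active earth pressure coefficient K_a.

0.316

K_a = cos β · (cos β − √(cos²β − cos²φ)) / (cos β + √(cos²β − cos²φ)).
cos β = 0.8846, cos φ = 0.7793, √(cos²β − cos²φ) = 0.4185.
K_a = 0.8846 × (0.8846 − 0.4185)/(0.8846 + 0.4185) = 0.3164.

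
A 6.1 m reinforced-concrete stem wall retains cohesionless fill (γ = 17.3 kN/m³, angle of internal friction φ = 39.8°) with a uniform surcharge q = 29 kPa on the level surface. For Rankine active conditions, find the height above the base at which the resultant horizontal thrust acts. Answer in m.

2.39 m

K_a = 0.2194.
Triangular part P₁ = ½K_aγH² = 70.63 at H/3 = 2.033 m; rectangular part P₂ = K_a q H = 38.82 at H/2 = 3.050 m.
ȳ = (P₁·2.033 + P₂·3.050)/(P₁+P₂) = 2.394 m.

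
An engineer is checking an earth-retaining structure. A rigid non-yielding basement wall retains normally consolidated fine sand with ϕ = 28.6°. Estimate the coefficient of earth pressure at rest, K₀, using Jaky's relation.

0.521

K₀ = 1 − sin φ' = 1 − sin 28.6° = 0.5213.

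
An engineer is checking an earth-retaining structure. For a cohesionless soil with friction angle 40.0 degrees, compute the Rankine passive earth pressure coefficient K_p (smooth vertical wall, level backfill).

K_p = (1 + sin φ)/(1 − sin φ) = tan²(45° + 40.0°/2) = 4.599.

4.60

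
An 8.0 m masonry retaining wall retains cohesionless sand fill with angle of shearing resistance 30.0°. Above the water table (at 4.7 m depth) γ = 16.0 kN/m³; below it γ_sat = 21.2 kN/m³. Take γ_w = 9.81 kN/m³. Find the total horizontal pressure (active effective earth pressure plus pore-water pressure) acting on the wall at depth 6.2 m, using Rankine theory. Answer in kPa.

K_a = (1 − sin φ)/(1 + sin φ) = 0.3333.
γ' = 21.2 − 9.81 = 11.39 kN/m³.
Effective vertical stress at 6.2 m: σ'_v = 16.0×4.7 + 11.39×1.50 = 92.28 kPa.
σ'_h = K_a σ'_v = 0.3333 × 92.28 = 30.76 kPa; u = γ_w × 1.50 = 14.71 kPa.
Total σ_h = 30.76 + 14.71 = 45.48 kPa.

45.5 kPa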